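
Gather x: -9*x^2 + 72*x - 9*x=-9*x^2 + 63*x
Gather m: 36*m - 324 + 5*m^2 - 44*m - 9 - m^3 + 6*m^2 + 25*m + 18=-m^3 + 11*m^2 + 17*m - 315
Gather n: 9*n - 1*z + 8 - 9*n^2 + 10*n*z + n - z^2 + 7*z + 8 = -9*n^2 + n*(10*z + 10) - z^2 + 6*z + 16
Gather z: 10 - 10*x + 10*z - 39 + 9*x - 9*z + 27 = -x + z - 2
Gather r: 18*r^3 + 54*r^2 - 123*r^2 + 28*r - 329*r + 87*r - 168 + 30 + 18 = 18*r^3 - 69*r^2 - 214*r - 120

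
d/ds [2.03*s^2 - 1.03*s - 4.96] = 4.06*s - 1.03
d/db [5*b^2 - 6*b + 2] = 10*b - 6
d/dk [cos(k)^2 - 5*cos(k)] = (5 - 2*cos(k))*sin(k)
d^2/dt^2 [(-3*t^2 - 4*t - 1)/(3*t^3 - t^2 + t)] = 2*(-27*t^6 - 108*t^5 + 9*t^4 + 29*t^3 - 12*t^2 + 3*t - 1)/(t^3*(27*t^6 - 27*t^5 + 36*t^4 - 19*t^3 + 12*t^2 - 3*t + 1))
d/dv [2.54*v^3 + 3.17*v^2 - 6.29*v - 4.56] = 7.62*v^2 + 6.34*v - 6.29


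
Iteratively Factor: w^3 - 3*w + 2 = (w - 1)*(w^2 + w - 2) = (w - 1)^2*(w + 2)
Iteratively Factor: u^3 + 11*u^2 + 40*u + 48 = (u + 4)*(u^2 + 7*u + 12) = (u + 4)^2*(u + 3)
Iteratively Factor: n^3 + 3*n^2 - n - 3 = (n + 3)*(n^2 - 1) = (n + 1)*(n + 3)*(n - 1)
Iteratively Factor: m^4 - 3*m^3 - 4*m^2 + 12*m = (m)*(m^3 - 3*m^2 - 4*m + 12) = m*(m - 3)*(m^2 - 4) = m*(m - 3)*(m - 2)*(m + 2)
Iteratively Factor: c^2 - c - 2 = (c - 2)*(c + 1)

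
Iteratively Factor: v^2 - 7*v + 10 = (v - 5)*(v - 2)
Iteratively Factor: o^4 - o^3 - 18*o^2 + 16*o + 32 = (o - 2)*(o^3 + o^2 - 16*o - 16) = (o - 2)*(o + 1)*(o^2 - 16) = (o - 4)*(o - 2)*(o + 1)*(o + 4)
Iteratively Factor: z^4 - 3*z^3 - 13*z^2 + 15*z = (z - 1)*(z^3 - 2*z^2 - 15*z) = z*(z - 1)*(z^2 - 2*z - 15) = z*(z - 1)*(z + 3)*(z - 5)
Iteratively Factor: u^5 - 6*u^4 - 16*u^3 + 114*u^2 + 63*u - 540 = (u - 5)*(u^4 - u^3 - 21*u^2 + 9*u + 108) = (u - 5)*(u - 4)*(u^3 + 3*u^2 - 9*u - 27) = (u - 5)*(u - 4)*(u + 3)*(u^2 - 9) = (u - 5)*(u - 4)*(u + 3)^2*(u - 3)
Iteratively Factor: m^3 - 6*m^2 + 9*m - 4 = (m - 1)*(m^2 - 5*m + 4) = (m - 4)*(m - 1)*(m - 1)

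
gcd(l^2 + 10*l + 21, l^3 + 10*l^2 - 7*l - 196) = l + 7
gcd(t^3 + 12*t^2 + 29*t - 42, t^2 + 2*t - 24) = t + 6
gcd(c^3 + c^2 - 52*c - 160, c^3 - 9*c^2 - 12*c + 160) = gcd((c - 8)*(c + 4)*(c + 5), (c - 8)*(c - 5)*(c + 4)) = c^2 - 4*c - 32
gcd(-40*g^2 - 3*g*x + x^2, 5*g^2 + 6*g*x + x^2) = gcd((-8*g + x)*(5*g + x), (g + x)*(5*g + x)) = 5*g + x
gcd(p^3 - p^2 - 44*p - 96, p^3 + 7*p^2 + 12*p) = p^2 + 7*p + 12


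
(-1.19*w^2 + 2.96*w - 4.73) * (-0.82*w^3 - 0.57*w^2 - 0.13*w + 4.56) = 0.9758*w^5 - 1.7489*w^4 + 2.3461*w^3 - 3.1151*w^2 + 14.1125*w - 21.5688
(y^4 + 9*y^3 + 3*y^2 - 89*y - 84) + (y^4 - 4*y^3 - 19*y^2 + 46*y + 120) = 2*y^4 + 5*y^3 - 16*y^2 - 43*y + 36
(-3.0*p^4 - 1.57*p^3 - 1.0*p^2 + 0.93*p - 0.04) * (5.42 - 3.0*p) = 9.0*p^5 - 11.55*p^4 - 5.5094*p^3 - 8.21*p^2 + 5.1606*p - 0.2168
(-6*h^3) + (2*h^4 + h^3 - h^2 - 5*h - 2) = 2*h^4 - 5*h^3 - h^2 - 5*h - 2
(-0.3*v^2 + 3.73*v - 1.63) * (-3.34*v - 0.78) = 1.002*v^3 - 12.2242*v^2 + 2.5348*v + 1.2714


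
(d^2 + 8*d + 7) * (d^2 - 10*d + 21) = d^4 - 2*d^3 - 52*d^2 + 98*d + 147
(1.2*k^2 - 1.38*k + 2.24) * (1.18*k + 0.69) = 1.416*k^3 - 0.8004*k^2 + 1.691*k + 1.5456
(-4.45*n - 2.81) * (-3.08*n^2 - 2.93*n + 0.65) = 13.706*n^3 + 21.6933*n^2 + 5.3408*n - 1.8265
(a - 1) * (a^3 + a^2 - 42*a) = a^4 - 43*a^2 + 42*a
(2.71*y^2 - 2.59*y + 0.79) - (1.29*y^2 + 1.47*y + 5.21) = 1.42*y^2 - 4.06*y - 4.42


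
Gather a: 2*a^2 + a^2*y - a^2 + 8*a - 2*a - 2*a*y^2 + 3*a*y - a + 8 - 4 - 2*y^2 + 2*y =a^2*(y + 1) + a*(-2*y^2 + 3*y + 5) - 2*y^2 + 2*y + 4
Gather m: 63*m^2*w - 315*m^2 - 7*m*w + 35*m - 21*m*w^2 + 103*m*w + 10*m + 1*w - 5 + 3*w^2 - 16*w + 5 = m^2*(63*w - 315) + m*(-21*w^2 + 96*w + 45) + 3*w^2 - 15*w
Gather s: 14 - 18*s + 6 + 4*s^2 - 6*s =4*s^2 - 24*s + 20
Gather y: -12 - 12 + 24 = 0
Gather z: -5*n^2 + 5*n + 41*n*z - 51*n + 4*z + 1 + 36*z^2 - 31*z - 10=-5*n^2 - 46*n + 36*z^2 + z*(41*n - 27) - 9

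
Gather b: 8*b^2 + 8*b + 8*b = 8*b^2 + 16*b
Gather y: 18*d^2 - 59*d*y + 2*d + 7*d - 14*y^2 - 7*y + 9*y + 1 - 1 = 18*d^2 + 9*d - 14*y^2 + y*(2 - 59*d)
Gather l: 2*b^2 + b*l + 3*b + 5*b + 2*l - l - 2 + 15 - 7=2*b^2 + 8*b + l*(b + 1) + 6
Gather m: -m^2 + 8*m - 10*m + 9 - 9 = -m^2 - 2*m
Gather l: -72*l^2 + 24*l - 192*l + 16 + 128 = -72*l^2 - 168*l + 144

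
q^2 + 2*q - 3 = (q - 1)*(q + 3)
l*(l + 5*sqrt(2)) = l^2 + 5*sqrt(2)*l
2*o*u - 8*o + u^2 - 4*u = (2*o + u)*(u - 4)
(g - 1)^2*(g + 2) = g^3 - 3*g + 2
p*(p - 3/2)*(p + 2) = p^3 + p^2/2 - 3*p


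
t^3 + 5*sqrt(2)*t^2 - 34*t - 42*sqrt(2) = (t - 3*sqrt(2))*(t + sqrt(2))*(t + 7*sqrt(2))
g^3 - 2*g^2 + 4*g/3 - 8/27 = (g - 2/3)^3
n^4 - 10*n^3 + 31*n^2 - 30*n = n*(n - 5)*(n - 3)*(n - 2)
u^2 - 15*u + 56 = (u - 8)*(u - 7)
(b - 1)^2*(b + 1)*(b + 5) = b^4 + 4*b^3 - 6*b^2 - 4*b + 5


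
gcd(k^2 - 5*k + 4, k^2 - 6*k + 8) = k - 4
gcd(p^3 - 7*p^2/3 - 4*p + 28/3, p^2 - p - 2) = p - 2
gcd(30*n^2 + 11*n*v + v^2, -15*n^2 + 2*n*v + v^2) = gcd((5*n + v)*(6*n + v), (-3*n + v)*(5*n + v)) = 5*n + v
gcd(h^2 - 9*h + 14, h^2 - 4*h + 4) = h - 2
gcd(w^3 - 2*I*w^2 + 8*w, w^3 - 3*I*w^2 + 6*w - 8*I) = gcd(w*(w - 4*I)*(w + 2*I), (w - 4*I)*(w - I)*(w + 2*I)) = w^2 - 2*I*w + 8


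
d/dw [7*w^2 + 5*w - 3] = 14*w + 5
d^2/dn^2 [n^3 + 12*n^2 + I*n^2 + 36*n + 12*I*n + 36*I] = 6*n + 24 + 2*I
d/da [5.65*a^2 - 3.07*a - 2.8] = 11.3*a - 3.07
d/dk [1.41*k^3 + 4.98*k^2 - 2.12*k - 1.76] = 4.23*k^2 + 9.96*k - 2.12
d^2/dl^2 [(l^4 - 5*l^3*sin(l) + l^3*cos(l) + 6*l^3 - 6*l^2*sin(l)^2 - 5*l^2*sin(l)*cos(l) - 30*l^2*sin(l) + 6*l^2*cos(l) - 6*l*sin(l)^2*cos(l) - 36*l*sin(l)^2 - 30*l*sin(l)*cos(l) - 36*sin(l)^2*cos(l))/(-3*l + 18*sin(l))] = sqrt(2)*l^2*sin(l + pi/4)/3 + 10*l*sin(l)/3 + 2*l*sin(2*l)/3 + 2*l*cos(l)/3 - 2*l + 10*sin(l)/3 + 4*sin(2*l) - 14*cos(l)/3 - 2*cos(2*l)/3 - 4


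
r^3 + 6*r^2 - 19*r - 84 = (r - 4)*(r + 3)*(r + 7)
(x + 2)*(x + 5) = x^2 + 7*x + 10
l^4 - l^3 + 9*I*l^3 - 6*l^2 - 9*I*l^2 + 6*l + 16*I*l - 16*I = (l - 1)*(l - I)*(l + 2*I)*(l + 8*I)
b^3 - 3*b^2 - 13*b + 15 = (b - 5)*(b - 1)*(b + 3)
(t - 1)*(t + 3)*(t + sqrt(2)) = t^3 + sqrt(2)*t^2 + 2*t^2 - 3*t + 2*sqrt(2)*t - 3*sqrt(2)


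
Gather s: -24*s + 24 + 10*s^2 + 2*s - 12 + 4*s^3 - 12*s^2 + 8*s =4*s^3 - 2*s^2 - 14*s + 12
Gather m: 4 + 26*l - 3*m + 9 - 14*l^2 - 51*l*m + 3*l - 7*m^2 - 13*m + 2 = -14*l^2 + 29*l - 7*m^2 + m*(-51*l - 16) + 15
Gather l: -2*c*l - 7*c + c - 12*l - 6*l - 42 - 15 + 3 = -6*c + l*(-2*c - 18) - 54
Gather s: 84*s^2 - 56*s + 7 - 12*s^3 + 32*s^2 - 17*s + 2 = -12*s^3 + 116*s^2 - 73*s + 9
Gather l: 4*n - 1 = 4*n - 1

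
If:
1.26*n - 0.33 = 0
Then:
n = 0.26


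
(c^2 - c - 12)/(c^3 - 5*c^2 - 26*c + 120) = (c + 3)/(c^2 - c - 30)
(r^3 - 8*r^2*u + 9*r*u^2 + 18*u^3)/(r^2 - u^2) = (r^2 - 9*r*u + 18*u^2)/(r - u)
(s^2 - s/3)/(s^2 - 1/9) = 3*s/(3*s + 1)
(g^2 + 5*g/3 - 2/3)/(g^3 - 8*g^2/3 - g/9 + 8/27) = 9*(g + 2)/(9*g^2 - 21*g - 8)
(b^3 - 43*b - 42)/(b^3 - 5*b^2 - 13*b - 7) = (b + 6)/(b + 1)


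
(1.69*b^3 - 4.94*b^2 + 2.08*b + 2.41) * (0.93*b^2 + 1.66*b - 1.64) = 1.5717*b^5 - 1.7888*b^4 - 9.0376*b^3 + 13.7957*b^2 + 0.5894*b - 3.9524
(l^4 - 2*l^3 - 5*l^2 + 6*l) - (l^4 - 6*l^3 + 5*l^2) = 4*l^3 - 10*l^2 + 6*l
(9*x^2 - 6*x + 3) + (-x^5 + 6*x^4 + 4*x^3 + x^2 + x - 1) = -x^5 + 6*x^4 + 4*x^3 + 10*x^2 - 5*x + 2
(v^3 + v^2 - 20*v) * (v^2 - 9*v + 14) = v^5 - 8*v^4 - 15*v^3 + 194*v^2 - 280*v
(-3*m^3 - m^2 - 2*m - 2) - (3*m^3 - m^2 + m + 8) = -6*m^3 - 3*m - 10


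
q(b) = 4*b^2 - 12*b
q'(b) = 8*b - 12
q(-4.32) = 126.49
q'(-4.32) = -46.56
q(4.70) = 31.96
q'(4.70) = 25.60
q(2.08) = -7.65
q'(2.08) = 4.64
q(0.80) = -7.04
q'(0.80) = -5.60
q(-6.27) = 232.49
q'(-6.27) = -62.16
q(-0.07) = 0.86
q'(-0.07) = -12.56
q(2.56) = -4.51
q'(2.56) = 8.48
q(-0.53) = 7.48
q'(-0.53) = -16.24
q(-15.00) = 1080.00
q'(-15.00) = -132.00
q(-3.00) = 72.00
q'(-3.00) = -36.00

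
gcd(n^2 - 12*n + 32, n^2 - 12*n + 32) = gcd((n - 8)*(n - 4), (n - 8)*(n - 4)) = n^2 - 12*n + 32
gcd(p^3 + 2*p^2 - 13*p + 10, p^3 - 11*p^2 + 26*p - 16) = p^2 - 3*p + 2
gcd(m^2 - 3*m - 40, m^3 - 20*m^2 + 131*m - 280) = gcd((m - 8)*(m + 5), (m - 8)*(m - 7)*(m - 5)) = m - 8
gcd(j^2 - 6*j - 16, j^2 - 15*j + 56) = j - 8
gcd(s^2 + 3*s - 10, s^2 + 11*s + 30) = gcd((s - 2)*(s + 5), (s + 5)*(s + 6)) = s + 5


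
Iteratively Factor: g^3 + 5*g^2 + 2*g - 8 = (g - 1)*(g^2 + 6*g + 8) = (g - 1)*(g + 2)*(g + 4)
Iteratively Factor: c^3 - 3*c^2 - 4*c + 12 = (c - 2)*(c^2 - c - 6) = (c - 3)*(c - 2)*(c + 2)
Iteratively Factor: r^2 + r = (r + 1)*(r)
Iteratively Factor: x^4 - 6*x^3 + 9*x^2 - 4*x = (x - 1)*(x^3 - 5*x^2 + 4*x) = x*(x - 1)*(x^2 - 5*x + 4) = x*(x - 4)*(x - 1)*(x - 1)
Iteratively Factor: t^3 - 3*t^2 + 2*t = (t - 2)*(t^2 - t) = t*(t - 2)*(t - 1)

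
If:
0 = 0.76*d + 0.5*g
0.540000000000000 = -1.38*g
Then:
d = 0.26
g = -0.39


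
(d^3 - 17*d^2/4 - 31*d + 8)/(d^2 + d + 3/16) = 4*(4*d^3 - 17*d^2 - 124*d + 32)/(16*d^2 + 16*d + 3)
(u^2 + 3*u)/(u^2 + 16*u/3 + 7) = 3*u/(3*u + 7)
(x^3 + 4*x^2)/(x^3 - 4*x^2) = (x + 4)/(x - 4)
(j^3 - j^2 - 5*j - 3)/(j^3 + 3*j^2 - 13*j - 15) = (j + 1)/(j + 5)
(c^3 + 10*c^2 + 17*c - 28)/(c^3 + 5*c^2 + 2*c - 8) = (c + 7)/(c + 2)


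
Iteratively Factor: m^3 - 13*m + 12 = (m - 1)*(m^2 + m - 12) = (m - 1)*(m + 4)*(m - 3)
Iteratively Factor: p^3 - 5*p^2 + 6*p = (p)*(p^2 - 5*p + 6) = p*(p - 2)*(p - 3)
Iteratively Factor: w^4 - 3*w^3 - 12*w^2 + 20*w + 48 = (w - 3)*(w^3 - 12*w - 16) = (w - 4)*(w - 3)*(w^2 + 4*w + 4) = (w - 4)*(w - 3)*(w + 2)*(w + 2)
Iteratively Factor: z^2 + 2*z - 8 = (z - 2)*(z + 4)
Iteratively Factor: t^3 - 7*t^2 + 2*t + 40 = (t - 5)*(t^2 - 2*t - 8) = (t - 5)*(t + 2)*(t - 4)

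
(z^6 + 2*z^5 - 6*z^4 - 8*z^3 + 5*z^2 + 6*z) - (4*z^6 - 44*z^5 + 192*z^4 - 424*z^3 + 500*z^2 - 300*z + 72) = -3*z^6 + 46*z^5 - 198*z^4 + 416*z^3 - 495*z^2 + 306*z - 72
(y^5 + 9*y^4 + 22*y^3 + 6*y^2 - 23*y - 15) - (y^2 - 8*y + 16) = y^5 + 9*y^4 + 22*y^3 + 5*y^2 - 15*y - 31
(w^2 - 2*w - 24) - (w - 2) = w^2 - 3*w - 22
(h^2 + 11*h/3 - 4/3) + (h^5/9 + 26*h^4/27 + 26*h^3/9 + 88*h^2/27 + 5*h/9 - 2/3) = h^5/9 + 26*h^4/27 + 26*h^3/9 + 115*h^2/27 + 38*h/9 - 2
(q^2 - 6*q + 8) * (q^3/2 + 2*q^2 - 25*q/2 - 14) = q^5/2 - q^4 - 41*q^3/2 + 77*q^2 - 16*q - 112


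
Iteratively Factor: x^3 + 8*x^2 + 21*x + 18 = (x + 3)*(x^2 + 5*x + 6) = (x + 2)*(x + 3)*(x + 3)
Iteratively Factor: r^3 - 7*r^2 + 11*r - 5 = (r - 1)*(r^2 - 6*r + 5) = (r - 1)^2*(r - 5)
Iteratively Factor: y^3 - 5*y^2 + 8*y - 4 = (y - 1)*(y^2 - 4*y + 4) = (y - 2)*(y - 1)*(y - 2)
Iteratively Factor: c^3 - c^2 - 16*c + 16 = (c + 4)*(c^2 - 5*c + 4) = (c - 1)*(c + 4)*(c - 4)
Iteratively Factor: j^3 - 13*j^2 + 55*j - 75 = (j - 3)*(j^2 - 10*j + 25) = (j - 5)*(j - 3)*(j - 5)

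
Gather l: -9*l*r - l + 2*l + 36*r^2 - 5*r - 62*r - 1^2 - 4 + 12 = l*(1 - 9*r) + 36*r^2 - 67*r + 7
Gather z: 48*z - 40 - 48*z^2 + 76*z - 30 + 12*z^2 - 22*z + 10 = -36*z^2 + 102*z - 60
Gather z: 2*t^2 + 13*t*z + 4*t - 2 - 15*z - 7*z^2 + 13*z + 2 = 2*t^2 + 4*t - 7*z^2 + z*(13*t - 2)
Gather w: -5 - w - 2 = -w - 7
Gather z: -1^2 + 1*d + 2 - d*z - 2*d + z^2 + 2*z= -d + z^2 + z*(2 - d) + 1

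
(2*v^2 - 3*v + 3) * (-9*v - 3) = -18*v^3 + 21*v^2 - 18*v - 9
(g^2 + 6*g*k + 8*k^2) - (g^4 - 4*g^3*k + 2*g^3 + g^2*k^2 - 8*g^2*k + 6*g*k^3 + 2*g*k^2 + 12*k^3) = -g^4 + 4*g^3*k - 2*g^3 - g^2*k^2 + 8*g^2*k + g^2 - 6*g*k^3 - 2*g*k^2 + 6*g*k - 12*k^3 + 8*k^2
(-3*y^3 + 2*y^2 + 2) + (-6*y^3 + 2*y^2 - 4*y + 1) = -9*y^3 + 4*y^2 - 4*y + 3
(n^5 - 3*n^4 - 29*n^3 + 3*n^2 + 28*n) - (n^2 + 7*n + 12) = n^5 - 3*n^4 - 29*n^3 + 2*n^2 + 21*n - 12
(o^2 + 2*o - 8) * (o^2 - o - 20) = o^4 + o^3 - 30*o^2 - 32*o + 160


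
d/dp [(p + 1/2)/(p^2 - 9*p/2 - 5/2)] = -1/(p^2 - 10*p + 25)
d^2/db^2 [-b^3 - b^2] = -6*b - 2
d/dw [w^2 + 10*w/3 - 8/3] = 2*w + 10/3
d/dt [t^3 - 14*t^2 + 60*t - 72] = 3*t^2 - 28*t + 60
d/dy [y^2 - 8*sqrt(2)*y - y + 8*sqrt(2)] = 2*y - 8*sqrt(2) - 1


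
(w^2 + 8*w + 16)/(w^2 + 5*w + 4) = (w + 4)/(w + 1)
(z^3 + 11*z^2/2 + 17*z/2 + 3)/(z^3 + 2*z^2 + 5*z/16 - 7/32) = 16*(z^2 + 5*z + 6)/(16*z^2 + 24*z - 7)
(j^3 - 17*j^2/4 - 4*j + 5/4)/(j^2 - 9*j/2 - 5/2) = (4*j^2 + 3*j - 1)/(2*(2*j + 1))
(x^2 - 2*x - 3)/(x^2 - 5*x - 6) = (x - 3)/(x - 6)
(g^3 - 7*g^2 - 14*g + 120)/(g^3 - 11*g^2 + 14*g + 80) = (g^2 - 2*g - 24)/(g^2 - 6*g - 16)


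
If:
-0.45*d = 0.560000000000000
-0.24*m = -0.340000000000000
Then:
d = -1.24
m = 1.42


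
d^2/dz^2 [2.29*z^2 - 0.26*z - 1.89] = 4.58000000000000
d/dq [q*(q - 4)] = 2*q - 4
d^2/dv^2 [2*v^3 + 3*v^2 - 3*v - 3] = 12*v + 6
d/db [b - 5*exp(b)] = 1 - 5*exp(b)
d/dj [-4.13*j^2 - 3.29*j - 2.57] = -8.26*j - 3.29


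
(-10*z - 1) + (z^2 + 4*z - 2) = z^2 - 6*z - 3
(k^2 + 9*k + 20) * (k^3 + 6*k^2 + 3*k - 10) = k^5 + 15*k^4 + 77*k^3 + 137*k^2 - 30*k - 200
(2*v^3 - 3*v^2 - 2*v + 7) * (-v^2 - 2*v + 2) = -2*v^5 - v^4 + 12*v^3 - 9*v^2 - 18*v + 14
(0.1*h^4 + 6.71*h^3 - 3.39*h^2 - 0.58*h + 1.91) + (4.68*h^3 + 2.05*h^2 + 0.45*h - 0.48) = 0.1*h^4 + 11.39*h^3 - 1.34*h^2 - 0.13*h + 1.43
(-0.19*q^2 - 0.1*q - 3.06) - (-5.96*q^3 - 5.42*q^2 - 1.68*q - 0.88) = 5.96*q^3 + 5.23*q^2 + 1.58*q - 2.18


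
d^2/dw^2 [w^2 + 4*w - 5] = 2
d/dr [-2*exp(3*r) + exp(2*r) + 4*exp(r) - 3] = 2*(-3*exp(2*r) + exp(r) + 2)*exp(r)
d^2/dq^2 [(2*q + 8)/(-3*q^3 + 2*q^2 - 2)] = 4*(-q^2*(q + 4)*(9*q - 4)^2 + (9*q^2 - 4*q + (q + 4)*(9*q - 2))*(3*q^3 - 2*q^2 + 2))/(3*q^3 - 2*q^2 + 2)^3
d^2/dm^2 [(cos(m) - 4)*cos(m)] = 4*cos(m) - 2*cos(2*m)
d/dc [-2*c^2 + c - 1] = 1 - 4*c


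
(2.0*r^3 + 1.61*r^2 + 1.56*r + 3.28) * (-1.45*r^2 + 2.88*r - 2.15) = -2.9*r^5 + 3.4255*r^4 - 1.9252*r^3 - 3.7247*r^2 + 6.0924*r - 7.052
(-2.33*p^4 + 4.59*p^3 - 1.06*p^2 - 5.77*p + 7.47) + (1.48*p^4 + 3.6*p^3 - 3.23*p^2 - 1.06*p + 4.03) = -0.85*p^4 + 8.19*p^3 - 4.29*p^2 - 6.83*p + 11.5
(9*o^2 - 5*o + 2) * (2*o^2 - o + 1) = 18*o^4 - 19*o^3 + 18*o^2 - 7*o + 2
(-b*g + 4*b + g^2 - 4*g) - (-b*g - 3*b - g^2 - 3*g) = 7*b + 2*g^2 - g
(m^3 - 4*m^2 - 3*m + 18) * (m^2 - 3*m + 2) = m^5 - 7*m^4 + 11*m^3 + 19*m^2 - 60*m + 36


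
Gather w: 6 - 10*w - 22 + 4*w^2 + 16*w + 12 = 4*w^2 + 6*w - 4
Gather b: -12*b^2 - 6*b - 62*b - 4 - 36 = -12*b^2 - 68*b - 40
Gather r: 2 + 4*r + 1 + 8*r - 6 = 12*r - 3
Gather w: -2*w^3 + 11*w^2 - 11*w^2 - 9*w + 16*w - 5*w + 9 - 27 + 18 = -2*w^3 + 2*w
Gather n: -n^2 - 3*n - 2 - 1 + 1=-n^2 - 3*n - 2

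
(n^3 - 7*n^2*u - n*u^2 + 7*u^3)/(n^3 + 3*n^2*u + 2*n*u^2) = (n^2 - 8*n*u + 7*u^2)/(n*(n + 2*u))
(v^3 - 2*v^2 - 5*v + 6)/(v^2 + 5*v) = (v^3 - 2*v^2 - 5*v + 6)/(v*(v + 5))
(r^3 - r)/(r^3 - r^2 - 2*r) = (r - 1)/(r - 2)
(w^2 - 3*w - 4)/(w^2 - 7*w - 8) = (w - 4)/(w - 8)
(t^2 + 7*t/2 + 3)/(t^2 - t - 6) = (t + 3/2)/(t - 3)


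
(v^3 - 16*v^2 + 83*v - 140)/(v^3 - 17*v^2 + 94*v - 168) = (v - 5)/(v - 6)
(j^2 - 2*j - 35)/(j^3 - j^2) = (j^2 - 2*j - 35)/(j^2*(j - 1))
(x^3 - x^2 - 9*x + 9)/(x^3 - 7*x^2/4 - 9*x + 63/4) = 4*(x - 1)/(4*x - 7)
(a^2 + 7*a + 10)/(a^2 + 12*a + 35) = (a + 2)/(a + 7)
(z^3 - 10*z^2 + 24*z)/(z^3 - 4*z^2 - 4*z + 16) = z*(z - 6)/(z^2 - 4)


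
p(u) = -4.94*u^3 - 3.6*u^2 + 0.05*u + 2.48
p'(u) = -14.82*u^2 - 7.2*u + 0.05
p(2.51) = -98.19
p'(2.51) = -111.39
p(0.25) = 2.19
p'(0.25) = -2.68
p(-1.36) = 8.18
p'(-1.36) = -17.57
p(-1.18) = 5.52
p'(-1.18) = -12.09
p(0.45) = 1.32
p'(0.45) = -6.19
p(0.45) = 1.32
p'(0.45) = -6.19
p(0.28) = 2.10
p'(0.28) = -3.13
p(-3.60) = 186.12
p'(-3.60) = -166.10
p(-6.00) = 939.62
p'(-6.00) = -490.27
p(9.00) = -3889.93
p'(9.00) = -1265.17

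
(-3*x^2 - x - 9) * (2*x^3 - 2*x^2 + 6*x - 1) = -6*x^5 + 4*x^4 - 34*x^3 + 15*x^2 - 53*x + 9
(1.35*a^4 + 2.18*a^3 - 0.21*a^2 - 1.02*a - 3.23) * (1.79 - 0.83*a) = -1.1205*a^5 + 0.6071*a^4 + 4.0765*a^3 + 0.4707*a^2 + 0.8551*a - 5.7817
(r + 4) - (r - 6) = 10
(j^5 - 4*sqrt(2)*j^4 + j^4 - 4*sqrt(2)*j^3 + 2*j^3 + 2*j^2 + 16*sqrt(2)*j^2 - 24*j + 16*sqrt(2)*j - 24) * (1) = j^5 - 4*sqrt(2)*j^4 + j^4 - 4*sqrt(2)*j^3 + 2*j^3 + 2*j^2 + 16*sqrt(2)*j^2 - 24*j + 16*sqrt(2)*j - 24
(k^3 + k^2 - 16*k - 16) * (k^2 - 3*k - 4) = k^5 - 2*k^4 - 23*k^3 + 28*k^2 + 112*k + 64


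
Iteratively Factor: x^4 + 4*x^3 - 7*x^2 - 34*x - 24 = (x + 1)*(x^3 + 3*x^2 - 10*x - 24) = (x + 1)*(x + 4)*(x^2 - x - 6) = (x + 1)*(x + 2)*(x + 4)*(x - 3)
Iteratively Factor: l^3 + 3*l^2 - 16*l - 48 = (l + 4)*(l^2 - l - 12) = (l + 3)*(l + 4)*(l - 4)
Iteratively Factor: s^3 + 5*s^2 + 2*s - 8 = (s + 2)*(s^2 + 3*s - 4) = (s + 2)*(s + 4)*(s - 1)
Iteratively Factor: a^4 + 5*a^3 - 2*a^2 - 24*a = (a)*(a^3 + 5*a^2 - 2*a - 24) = a*(a + 3)*(a^2 + 2*a - 8) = a*(a - 2)*(a + 3)*(a + 4)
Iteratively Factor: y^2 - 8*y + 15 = (y - 3)*(y - 5)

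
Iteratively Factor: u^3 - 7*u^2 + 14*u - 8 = (u - 1)*(u^2 - 6*u + 8) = (u - 2)*(u - 1)*(u - 4)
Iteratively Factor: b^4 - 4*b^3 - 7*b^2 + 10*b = (b - 1)*(b^3 - 3*b^2 - 10*b) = (b - 1)*(b + 2)*(b^2 - 5*b) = (b - 5)*(b - 1)*(b + 2)*(b)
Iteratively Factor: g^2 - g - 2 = (g - 2)*(g + 1)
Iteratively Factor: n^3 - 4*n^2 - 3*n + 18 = (n - 3)*(n^2 - n - 6) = (n - 3)*(n + 2)*(n - 3)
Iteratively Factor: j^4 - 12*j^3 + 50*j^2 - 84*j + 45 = (j - 3)*(j^3 - 9*j^2 + 23*j - 15) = (j - 3)^2*(j^2 - 6*j + 5) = (j - 5)*(j - 3)^2*(j - 1)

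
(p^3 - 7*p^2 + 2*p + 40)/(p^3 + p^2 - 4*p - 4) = (p^2 - 9*p + 20)/(p^2 - p - 2)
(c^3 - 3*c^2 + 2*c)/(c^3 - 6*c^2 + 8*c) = (c - 1)/(c - 4)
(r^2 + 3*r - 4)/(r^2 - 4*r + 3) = (r + 4)/(r - 3)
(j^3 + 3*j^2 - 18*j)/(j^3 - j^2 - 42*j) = (j - 3)/(j - 7)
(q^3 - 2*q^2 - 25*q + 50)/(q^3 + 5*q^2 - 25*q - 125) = (q - 2)/(q + 5)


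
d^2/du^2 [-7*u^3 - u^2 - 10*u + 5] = -42*u - 2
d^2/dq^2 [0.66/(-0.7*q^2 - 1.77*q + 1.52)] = (0.6468*q^2 + 1.63548*q - 0.66*(1.4*q + 1.77)*(2.8*q + 3.54) - 1.40448)/(0.7*q^2 + 1.77*q - 1.52)^3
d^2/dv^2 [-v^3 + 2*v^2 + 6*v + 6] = 4 - 6*v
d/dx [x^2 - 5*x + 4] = 2*x - 5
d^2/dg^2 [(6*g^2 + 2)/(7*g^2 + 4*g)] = 4*(-84*g^3 + 147*g^2 + 84*g + 16)/(g^3*(343*g^3 + 588*g^2 + 336*g + 64))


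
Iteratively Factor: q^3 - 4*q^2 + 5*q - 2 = (q - 1)*(q^2 - 3*q + 2) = (q - 1)^2*(q - 2)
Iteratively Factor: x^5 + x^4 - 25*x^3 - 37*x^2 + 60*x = (x + 4)*(x^4 - 3*x^3 - 13*x^2 + 15*x) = (x - 1)*(x + 4)*(x^3 - 2*x^2 - 15*x) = (x - 5)*(x - 1)*(x + 4)*(x^2 + 3*x) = (x - 5)*(x - 1)*(x + 3)*(x + 4)*(x)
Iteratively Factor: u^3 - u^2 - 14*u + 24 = (u - 3)*(u^2 + 2*u - 8) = (u - 3)*(u + 4)*(u - 2)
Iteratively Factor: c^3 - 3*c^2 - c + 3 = (c - 1)*(c^2 - 2*c - 3) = (c - 3)*(c - 1)*(c + 1)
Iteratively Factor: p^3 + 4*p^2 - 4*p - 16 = (p - 2)*(p^2 + 6*p + 8) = (p - 2)*(p + 2)*(p + 4)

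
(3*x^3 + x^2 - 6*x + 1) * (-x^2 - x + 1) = -3*x^5 - 4*x^4 + 8*x^3 + 6*x^2 - 7*x + 1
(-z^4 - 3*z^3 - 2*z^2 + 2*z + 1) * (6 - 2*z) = 2*z^5 - 14*z^3 - 16*z^2 + 10*z + 6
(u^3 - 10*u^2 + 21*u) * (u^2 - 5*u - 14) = u^5 - 15*u^4 + 57*u^3 + 35*u^2 - 294*u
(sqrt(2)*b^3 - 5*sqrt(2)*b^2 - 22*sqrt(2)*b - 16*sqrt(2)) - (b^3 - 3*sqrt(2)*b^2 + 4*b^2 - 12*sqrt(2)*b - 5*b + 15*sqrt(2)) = -b^3 + sqrt(2)*b^3 - 4*b^2 - 2*sqrt(2)*b^2 - 10*sqrt(2)*b + 5*b - 31*sqrt(2)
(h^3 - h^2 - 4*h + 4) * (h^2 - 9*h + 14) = h^5 - 10*h^4 + 19*h^3 + 26*h^2 - 92*h + 56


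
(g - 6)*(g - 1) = g^2 - 7*g + 6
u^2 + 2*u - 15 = (u - 3)*(u + 5)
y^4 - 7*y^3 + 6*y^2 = y^2*(y - 6)*(y - 1)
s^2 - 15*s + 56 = (s - 8)*(s - 7)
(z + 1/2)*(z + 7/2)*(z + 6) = z^3 + 10*z^2 + 103*z/4 + 21/2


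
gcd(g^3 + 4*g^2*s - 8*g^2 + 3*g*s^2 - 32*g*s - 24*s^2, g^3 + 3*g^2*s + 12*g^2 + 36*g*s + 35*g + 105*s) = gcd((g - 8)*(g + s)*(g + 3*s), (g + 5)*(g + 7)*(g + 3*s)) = g + 3*s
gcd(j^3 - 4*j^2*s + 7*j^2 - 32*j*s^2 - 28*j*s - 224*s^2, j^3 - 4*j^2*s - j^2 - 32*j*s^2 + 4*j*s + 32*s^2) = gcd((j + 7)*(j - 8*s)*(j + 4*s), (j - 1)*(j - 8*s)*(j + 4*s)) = -j^2 + 4*j*s + 32*s^2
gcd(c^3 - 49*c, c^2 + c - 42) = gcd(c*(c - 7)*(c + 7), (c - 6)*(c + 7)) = c + 7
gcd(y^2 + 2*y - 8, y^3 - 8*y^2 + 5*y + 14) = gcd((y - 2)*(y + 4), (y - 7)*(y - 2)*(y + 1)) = y - 2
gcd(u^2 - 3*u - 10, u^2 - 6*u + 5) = u - 5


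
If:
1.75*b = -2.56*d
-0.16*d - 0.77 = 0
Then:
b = 7.04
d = -4.81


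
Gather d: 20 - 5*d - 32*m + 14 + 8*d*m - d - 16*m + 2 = d*(8*m - 6) - 48*m + 36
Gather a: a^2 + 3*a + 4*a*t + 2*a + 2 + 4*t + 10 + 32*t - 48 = a^2 + a*(4*t + 5) + 36*t - 36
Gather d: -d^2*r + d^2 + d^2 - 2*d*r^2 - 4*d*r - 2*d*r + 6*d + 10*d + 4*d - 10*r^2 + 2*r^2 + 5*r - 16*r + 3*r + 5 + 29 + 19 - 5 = d^2*(2 - r) + d*(-2*r^2 - 6*r + 20) - 8*r^2 - 8*r + 48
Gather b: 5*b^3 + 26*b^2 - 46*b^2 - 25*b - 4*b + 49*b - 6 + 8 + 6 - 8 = 5*b^3 - 20*b^2 + 20*b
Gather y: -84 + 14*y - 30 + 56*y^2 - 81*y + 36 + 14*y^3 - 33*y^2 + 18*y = 14*y^3 + 23*y^2 - 49*y - 78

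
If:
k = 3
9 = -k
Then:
No Solution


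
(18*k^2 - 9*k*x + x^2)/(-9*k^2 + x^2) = (-6*k + x)/(3*k + x)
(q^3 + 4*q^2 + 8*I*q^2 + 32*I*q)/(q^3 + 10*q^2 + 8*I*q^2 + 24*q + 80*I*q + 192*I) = q/(q + 6)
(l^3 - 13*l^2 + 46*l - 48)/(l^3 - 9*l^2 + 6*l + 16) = (l - 3)/(l + 1)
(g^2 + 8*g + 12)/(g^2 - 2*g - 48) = (g + 2)/(g - 8)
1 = 1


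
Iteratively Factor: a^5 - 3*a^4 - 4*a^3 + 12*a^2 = (a + 2)*(a^4 - 5*a^3 + 6*a^2) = a*(a + 2)*(a^3 - 5*a^2 + 6*a) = a^2*(a + 2)*(a^2 - 5*a + 6) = a^2*(a - 3)*(a + 2)*(a - 2)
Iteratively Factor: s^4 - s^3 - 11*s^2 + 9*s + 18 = (s + 1)*(s^3 - 2*s^2 - 9*s + 18) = (s - 2)*(s + 1)*(s^2 - 9) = (s - 2)*(s + 1)*(s + 3)*(s - 3)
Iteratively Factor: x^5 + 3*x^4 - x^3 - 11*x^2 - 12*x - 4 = (x - 2)*(x^4 + 5*x^3 + 9*x^2 + 7*x + 2) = (x - 2)*(x + 2)*(x^3 + 3*x^2 + 3*x + 1) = (x - 2)*(x + 1)*(x + 2)*(x^2 + 2*x + 1) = (x - 2)*(x + 1)^2*(x + 2)*(x + 1)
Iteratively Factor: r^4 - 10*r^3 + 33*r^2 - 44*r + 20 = (r - 2)*(r^3 - 8*r^2 + 17*r - 10) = (r - 2)*(r - 1)*(r^2 - 7*r + 10) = (r - 2)^2*(r - 1)*(r - 5)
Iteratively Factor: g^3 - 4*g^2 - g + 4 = (g - 1)*(g^2 - 3*g - 4) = (g - 1)*(g + 1)*(g - 4)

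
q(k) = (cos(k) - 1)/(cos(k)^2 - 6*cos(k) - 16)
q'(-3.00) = -0.04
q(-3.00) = 0.22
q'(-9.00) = -0.11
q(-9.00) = 0.20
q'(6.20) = -0.00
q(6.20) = 0.00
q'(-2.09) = -0.12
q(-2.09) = 0.12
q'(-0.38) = -0.02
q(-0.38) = 0.00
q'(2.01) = 0.12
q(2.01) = 0.11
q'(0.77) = 0.04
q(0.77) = 0.01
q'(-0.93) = -0.05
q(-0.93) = 0.02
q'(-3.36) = 0.06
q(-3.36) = 0.22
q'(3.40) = -0.07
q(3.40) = 0.21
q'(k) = (2*sin(k)*cos(k) - 6*sin(k))*(cos(k) - 1)/(cos(k)^2 - 6*cos(k) - 16)^2 - sin(k)/(cos(k)^2 - 6*cos(k) - 16) = (cos(k)^2 - 2*cos(k) + 22)*sin(k)/(sin(k)^2 + 6*cos(k) + 15)^2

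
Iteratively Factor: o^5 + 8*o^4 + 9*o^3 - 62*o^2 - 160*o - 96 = (o + 1)*(o^4 + 7*o^3 + 2*o^2 - 64*o - 96) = (o - 3)*(o + 1)*(o^3 + 10*o^2 + 32*o + 32) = (o - 3)*(o + 1)*(o + 4)*(o^2 + 6*o + 8) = (o - 3)*(o + 1)*(o + 4)^2*(o + 2)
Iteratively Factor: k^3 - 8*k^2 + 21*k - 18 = (k - 2)*(k^2 - 6*k + 9) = (k - 3)*(k - 2)*(k - 3)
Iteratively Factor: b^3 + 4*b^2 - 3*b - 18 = (b + 3)*(b^2 + b - 6) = (b + 3)^2*(b - 2)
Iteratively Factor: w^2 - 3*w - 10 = (w + 2)*(w - 5)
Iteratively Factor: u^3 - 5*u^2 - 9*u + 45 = (u - 5)*(u^2 - 9) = (u - 5)*(u - 3)*(u + 3)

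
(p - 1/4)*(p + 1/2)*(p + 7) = p^3 + 29*p^2/4 + 13*p/8 - 7/8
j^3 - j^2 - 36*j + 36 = (j - 6)*(j - 1)*(j + 6)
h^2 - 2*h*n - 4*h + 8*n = (h - 4)*(h - 2*n)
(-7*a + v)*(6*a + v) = -42*a^2 - a*v + v^2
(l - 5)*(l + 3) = l^2 - 2*l - 15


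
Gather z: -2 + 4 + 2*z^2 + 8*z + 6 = 2*z^2 + 8*z + 8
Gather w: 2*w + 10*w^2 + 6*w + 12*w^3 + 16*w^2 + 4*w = 12*w^3 + 26*w^2 + 12*w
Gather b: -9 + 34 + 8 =33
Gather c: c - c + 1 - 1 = 0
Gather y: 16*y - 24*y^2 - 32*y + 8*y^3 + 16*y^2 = 8*y^3 - 8*y^2 - 16*y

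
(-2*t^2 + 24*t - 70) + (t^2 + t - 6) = -t^2 + 25*t - 76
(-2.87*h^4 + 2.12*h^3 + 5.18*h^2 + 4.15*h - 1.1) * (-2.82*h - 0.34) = 8.0934*h^5 - 5.0026*h^4 - 15.3284*h^3 - 13.4642*h^2 + 1.691*h + 0.374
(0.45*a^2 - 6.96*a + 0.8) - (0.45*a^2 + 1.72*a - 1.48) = 2.28 - 8.68*a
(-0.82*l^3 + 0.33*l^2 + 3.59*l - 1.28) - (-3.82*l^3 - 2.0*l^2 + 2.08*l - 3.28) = 3.0*l^3 + 2.33*l^2 + 1.51*l + 2.0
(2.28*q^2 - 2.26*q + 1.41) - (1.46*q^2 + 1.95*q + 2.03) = 0.82*q^2 - 4.21*q - 0.62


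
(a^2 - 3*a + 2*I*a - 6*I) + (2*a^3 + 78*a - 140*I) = 2*a^3 + a^2 + 75*a + 2*I*a - 146*I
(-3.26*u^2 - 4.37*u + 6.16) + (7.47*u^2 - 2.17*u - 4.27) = 4.21*u^2 - 6.54*u + 1.89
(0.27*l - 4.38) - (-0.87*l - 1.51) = 1.14*l - 2.87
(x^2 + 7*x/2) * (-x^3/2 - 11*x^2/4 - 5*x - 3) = -x^5/2 - 9*x^4/2 - 117*x^3/8 - 41*x^2/2 - 21*x/2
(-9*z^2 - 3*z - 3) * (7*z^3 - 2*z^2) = -63*z^5 - 3*z^4 - 15*z^3 + 6*z^2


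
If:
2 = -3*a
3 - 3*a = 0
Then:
No Solution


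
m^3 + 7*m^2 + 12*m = m*(m + 3)*(m + 4)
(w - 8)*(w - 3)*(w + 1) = w^3 - 10*w^2 + 13*w + 24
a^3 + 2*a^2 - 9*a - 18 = (a - 3)*(a + 2)*(a + 3)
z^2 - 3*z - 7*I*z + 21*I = (z - 3)*(z - 7*I)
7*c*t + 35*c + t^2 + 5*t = (7*c + t)*(t + 5)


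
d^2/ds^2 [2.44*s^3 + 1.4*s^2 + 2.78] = 14.64*s + 2.8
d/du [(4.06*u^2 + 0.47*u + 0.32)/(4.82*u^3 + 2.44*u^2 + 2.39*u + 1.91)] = (-19.5692*u^4 - 4.5308*u^3 + 3.9294*u^2 + 13.9476*u + 0.1329)/(23.2324*u^6 + 23.5216*u^5 + 28.9932*u^4 + 30.0756*u^3 + 15.0329*u^2 + 9.1298*u + 3.6481)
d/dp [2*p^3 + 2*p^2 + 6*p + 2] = 6*p^2 + 4*p + 6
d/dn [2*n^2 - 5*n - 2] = 4*n - 5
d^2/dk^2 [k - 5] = 0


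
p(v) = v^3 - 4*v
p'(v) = 3*v^2 - 4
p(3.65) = 34.03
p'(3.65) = 35.97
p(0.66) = -2.35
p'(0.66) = -2.69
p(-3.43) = -26.63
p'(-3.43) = 31.29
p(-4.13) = -53.92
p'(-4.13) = 47.17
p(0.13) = -0.52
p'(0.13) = -3.95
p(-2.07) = -0.59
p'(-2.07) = 8.85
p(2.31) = 3.09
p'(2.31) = 12.01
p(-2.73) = -9.43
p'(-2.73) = 18.36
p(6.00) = 192.00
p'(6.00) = 104.00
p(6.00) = 192.00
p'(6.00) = 104.00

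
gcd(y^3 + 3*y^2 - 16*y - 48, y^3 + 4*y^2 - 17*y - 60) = y^2 - y - 12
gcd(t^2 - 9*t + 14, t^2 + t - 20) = 1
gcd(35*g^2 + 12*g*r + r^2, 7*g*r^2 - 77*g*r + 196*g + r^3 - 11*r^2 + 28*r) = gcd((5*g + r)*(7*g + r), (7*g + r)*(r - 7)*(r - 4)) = 7*g + r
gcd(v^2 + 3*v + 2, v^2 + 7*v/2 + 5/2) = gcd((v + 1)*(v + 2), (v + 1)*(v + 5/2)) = v + 1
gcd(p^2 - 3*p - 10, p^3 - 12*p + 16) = 1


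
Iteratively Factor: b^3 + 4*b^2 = (b)*(b^2 + 4*b) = b*(b + 4)*(b)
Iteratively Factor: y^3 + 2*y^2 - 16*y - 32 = (y - 4)*(y^2 + 6*y + 8) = (y - 4)*(y + 2)*(y + 4)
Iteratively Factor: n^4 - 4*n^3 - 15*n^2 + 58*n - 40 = (n - 1)*(n^3 - 3*n^2 - 18*n + 40) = (n - 5)*(n - 1)*(n^2 + 2*n - 8) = (n - 5)*(n - 1)*(n + 4)*(n - 2)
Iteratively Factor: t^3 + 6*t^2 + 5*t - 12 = (t + 3)*(t^2 + 3*t - 4) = (t + 3)*(t + 4)*(t - 1)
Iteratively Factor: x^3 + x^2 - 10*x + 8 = (x + 4)*(x^2 - 3*x + 2) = (x - 2)*(x + 4)*(x - 1)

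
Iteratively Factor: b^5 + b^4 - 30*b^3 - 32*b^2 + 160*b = (b + 4)*(b^4 - 3*b^3 - 18*b^2 + 40*b) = (b - 5)*(b + 4)*(b^3 + 2*b^2 - 8*b) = (b - 5)*(b + 4)^2*(b^2 - 2*b) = (b - 5)*(b - 2)*(b + 4)^2*(b)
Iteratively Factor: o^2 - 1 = (o + 1)*(o - 1)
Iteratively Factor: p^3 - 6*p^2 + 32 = (p - 4)*(p^2 - 2*p - 8) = (p - 4)^2*(p + 2)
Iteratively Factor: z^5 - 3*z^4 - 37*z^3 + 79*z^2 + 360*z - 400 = (z + 4)*(z^4 - 7*z^3 - 9*z^2 + 115*z - 100) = (z - 5)*(z + 4)*(z^3 - 2*z^2 - 19*z + 20) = (z - 5)*(z - 1)*(z + 4)*(z^2 - z - 20) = (z - 5)*(z - 1)*(z + 4)^2*(z - 5)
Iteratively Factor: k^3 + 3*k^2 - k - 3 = (k + 1)*(k^2 + 2*k - 3) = (k - 1)*(k + 1)*(k + 3)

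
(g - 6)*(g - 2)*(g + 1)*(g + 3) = g^4 - 4*g^3 - 17*g^2 + 24*g + 36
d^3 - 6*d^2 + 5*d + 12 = (d - 4)*(d - 3)*(d + 1)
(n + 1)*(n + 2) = n^2 + 3*n + 2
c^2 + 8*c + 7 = (c + 1)*(c + 7)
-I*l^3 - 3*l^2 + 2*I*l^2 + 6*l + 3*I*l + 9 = (l - 3)*(l - 3*I)*(-I*l - I)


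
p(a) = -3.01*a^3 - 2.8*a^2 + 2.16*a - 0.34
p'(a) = -9.03*a^2 - 5.6*a + 2.16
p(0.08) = -0.19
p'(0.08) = 1.65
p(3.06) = -106.19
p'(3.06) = -99.53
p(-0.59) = -1.97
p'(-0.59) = 2.32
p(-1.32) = -1.15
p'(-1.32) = -6.18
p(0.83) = -2.20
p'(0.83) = -8.71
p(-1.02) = -2.26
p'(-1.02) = -1.52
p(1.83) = -24.21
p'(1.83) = -38.33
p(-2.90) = 43.26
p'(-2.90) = -57.54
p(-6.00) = 536.06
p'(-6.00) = -289.32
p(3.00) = -100.33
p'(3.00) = -95.91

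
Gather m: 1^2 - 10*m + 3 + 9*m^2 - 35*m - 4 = 9*m^2 - 45*m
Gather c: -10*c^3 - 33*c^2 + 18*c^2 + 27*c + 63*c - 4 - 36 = -10*c^3 - 15*c^2 + 90*c - 40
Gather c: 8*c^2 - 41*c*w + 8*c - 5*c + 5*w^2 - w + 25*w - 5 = 8*c^2 + c*(3 - 41*w) + 5*w^2 + 24*w - 5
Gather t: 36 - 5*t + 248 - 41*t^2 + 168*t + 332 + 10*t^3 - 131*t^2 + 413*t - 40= 10*t^3 - 172*t^2 + 576*t + 576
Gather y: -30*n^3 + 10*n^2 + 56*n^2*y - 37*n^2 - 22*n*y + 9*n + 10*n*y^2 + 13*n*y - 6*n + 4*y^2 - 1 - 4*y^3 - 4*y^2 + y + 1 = -30*n^3 - 27*n^2 + 10*n*y^2 + 3*n - 4*y^3 + y*(56*n^2 - 9*n + 1)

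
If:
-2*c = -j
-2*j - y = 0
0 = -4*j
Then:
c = 0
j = 0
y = 0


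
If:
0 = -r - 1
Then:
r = -1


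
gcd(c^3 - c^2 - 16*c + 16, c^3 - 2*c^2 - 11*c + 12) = c^2 - 5*c + 4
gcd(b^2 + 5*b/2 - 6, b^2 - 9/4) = b - 3/2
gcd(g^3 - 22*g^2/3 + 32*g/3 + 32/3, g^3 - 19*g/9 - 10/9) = g + 2/3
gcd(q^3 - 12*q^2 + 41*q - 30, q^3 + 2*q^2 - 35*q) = q - 5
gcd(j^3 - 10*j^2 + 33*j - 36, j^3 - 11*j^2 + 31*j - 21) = j - 3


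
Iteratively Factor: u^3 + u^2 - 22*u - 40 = (u - 5)*(u^2 + 6*u + 8) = (u - 5)*(u + 2)*(u + 4)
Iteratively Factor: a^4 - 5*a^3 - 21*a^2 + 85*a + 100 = (a - 5)*(a^3 - 21*a - 20) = (a - 5)*(a + 1)*(a^2 - a - 20) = (a - 5)*(a + 1)*(a + 4)*(a - 5)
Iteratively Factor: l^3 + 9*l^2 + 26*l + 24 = (l + 3)*(l^2 + 6*l + 8) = (l + 3)*(l + 4)*(l + 2)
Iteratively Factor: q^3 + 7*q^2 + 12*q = (q)*(q^2 + 7*q + 12) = q*(q + 3)*(q + 4)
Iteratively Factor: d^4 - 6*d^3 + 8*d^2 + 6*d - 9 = (d - 1)*(d^3 - 5*d^2 + 3*d + 9) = (d - 3)*(d - 1)*(d^2 - 2*d - 3) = (d - 3)^2*(d - 1)*(d + 1)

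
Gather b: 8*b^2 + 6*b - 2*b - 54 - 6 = 8*b^2 + 4*b - 60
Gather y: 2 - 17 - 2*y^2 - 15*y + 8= -2*y^2 - 15*y - 7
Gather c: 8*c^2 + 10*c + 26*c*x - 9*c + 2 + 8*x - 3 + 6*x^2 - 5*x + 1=8*c^2 + c*(26*x + 1) + 6*x^2 + 3*x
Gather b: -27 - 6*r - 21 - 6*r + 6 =-12*r - 42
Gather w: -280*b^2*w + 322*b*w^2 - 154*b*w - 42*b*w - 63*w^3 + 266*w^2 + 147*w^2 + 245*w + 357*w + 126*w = -63*w^3 + w^2*(322*b + 413) + w*(-280*b^2 - 196*b + 728)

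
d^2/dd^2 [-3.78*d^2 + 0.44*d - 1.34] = -7.56000000000000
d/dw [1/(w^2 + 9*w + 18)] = (-2*w - 9)/(w^2 + 9*w + 18)^2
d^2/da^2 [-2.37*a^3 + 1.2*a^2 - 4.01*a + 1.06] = 2.4 - 14.22*a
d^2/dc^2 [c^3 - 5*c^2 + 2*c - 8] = 6*c - 10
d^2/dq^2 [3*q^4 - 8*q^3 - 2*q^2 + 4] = 36*q^2 - 48*q - 4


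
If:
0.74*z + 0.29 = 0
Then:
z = -0.39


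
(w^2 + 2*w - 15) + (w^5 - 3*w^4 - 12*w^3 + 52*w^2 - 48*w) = w^5 - 3*w^4 - 12*w^3 + 53*w^2 - 46*w - 15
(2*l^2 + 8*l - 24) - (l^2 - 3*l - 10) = l^2 + 11*l - 14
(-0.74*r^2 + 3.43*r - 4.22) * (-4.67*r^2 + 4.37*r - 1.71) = 3.4558*r^4 - 19.2519*r^3 + 35.9619*r^2 - 24.3067*r + 7.2162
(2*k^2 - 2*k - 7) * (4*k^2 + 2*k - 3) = 8*k^4 - 4*k^3 - 38*k^2 - 8*k + 21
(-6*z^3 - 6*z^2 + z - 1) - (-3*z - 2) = -6*z^3 - 6*z^2 + 4*z + 1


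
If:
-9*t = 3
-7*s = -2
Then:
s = 2/7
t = -1/3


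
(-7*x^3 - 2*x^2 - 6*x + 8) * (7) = -49*x^3 - 14*x^2 - 42*x + 56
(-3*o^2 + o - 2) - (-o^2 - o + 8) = -2*o^2 + 2*o - 10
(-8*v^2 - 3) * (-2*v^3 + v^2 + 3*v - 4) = 16*v^5 - 8*v^4 - 18*v^3 + 29*v^2 - 9*v + 12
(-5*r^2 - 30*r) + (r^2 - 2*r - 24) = -4*r^2 - 32*r - 24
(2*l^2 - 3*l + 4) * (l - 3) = 2*l^3 - 9*l^2 + 13*l - 12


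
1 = 1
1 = 1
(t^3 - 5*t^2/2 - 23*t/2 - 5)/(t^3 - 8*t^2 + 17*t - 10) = (t^2 + 5*t/2 + 1)/(t^2 - 3*t + 2)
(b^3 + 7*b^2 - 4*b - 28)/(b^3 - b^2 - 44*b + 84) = (b + 2)/(b - 6)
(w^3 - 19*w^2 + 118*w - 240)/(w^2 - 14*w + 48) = w - 5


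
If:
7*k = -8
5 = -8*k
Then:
No Solution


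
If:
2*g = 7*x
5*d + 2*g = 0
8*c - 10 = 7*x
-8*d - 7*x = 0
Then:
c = 5/4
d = 0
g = 0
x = 0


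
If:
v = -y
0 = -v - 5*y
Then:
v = 0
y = 0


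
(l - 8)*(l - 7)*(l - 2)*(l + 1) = l^4 - 16*l^3 + 69*l^2 - 26*l - 112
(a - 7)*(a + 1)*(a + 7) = a^3 + a^2 - 49*a - 49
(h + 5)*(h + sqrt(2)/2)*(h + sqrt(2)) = h^3 + 3*sqrt(2)*h^2/2 + 5*h^2 + h + 15*sqrt(2)*h/2 + 5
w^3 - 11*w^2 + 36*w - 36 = (w - 6)*(w - 3)*(w - 2)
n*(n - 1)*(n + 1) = n^3 - n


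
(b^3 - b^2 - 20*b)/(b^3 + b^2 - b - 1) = b*(b^2 - b - 20)/(b^3 + b^2 - b - 1)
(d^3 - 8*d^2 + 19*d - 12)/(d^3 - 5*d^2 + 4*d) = (d - 3)/d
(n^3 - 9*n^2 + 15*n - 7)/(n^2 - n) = n - 8 + 7/n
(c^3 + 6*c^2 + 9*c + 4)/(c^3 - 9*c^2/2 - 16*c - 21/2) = 2*(c^2 + 5*c + 4)/(2*c^2 - 11*c - 21)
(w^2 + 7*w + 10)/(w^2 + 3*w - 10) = (w + 2)/(w - 2)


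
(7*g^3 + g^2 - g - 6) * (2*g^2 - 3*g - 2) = 14*g^5 - 19*g^4 - 19*g^3 - 11*g^2 + 20*g + 12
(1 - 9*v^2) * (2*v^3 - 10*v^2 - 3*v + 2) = -18*v^5 + 90*v^4 + 29*v^3 - 28*v^2 - 3*v + 2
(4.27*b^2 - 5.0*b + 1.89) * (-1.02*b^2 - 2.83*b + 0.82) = -4.3554*b^4 - 6.9841*b^3 + 15.7236*b^2 - 9.4487*b + 1.5498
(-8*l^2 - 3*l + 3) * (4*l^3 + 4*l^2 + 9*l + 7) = -32*l^5 - 44*l^4 - 72*l^3 - 71*l^2 + 6*l + 21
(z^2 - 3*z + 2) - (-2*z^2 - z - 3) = 3*z^2 - 2*z + 5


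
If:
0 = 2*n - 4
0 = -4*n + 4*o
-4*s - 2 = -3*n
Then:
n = 2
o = 2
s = 1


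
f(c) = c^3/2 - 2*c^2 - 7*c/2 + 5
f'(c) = 3*c^2/2 - 4*c - 7/2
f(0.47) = 2.97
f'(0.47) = -5.05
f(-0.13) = 5.42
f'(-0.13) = -2.95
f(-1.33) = 4.94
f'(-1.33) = 4.47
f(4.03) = -8.86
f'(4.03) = 4.74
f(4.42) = -6.37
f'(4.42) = 8.12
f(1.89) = -5.38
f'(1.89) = -5.70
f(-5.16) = -98.89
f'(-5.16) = 57.08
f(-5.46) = -116.90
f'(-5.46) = 63.06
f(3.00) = -10.00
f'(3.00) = -2.00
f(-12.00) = -1105.00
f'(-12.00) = 260.50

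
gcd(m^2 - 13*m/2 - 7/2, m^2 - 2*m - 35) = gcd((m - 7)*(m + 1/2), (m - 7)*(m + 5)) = m - 7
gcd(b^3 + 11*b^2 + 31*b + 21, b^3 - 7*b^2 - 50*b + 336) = b + 7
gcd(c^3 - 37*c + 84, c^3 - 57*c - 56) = c + 7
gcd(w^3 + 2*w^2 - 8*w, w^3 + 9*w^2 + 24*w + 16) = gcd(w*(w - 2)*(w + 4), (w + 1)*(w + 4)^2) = w + 4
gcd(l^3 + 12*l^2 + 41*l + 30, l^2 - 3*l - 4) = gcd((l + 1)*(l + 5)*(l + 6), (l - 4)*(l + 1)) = l + 1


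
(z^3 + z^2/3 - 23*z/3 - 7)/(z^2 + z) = z - 2/3 - 7/z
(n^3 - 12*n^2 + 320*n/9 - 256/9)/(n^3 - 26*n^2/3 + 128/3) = (n - 4/3)/(n + 2)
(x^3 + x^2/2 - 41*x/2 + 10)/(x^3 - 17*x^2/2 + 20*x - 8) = (x + 5)/(x - 4)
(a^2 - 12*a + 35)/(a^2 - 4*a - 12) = (-a^2 + 12*a - 35)/(-a^2 + 4*a + 12)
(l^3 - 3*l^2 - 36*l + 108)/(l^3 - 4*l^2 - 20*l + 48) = (l^2 + 3*l - 18)/(l^2 + 2*l - 8)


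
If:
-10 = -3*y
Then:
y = 10/3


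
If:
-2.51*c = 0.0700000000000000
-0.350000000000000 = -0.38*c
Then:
No Solution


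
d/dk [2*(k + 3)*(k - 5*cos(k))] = 2*k + 2*(k + 3)*(5*sin(k) + 1) - 10*cos(k)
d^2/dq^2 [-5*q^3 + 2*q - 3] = -30*q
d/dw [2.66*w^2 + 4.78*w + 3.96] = 5.32*w + 4.78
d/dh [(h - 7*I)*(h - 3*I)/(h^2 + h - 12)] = (h^2*(1 + 10*I) + 18*h + 21 + 120*I)/(h^4 + 2*h^3 - 23*h^2 - 24*h + 144)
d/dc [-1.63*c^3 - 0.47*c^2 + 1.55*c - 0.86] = -4.89*c^2 - 0.94*c + 1.55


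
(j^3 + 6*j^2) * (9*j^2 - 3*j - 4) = 9*j^5 + 51*j^4 - 22*j^3 - 24*j^2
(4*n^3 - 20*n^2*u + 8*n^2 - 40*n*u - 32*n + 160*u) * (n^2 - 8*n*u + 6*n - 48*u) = 4*n^5 - 52*n^4*u + 32*n^4 + 160*n^3*u^2 - 416*n^3*u + 16*n^3 + 1280*n^2*u^2 - 208*n^2*u - 192*n^2 + 640*n*u^2 + 2496*n*u - 7680*u^2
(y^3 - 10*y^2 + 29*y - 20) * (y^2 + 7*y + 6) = y^5 - 3*y^4 - 35*y^3 + 123*y^2 + 34*y - 120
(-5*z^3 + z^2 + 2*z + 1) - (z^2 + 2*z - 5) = 6 - 5*z^3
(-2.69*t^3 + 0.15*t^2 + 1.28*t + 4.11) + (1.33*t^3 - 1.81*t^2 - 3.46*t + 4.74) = -1.36*t^3 - 1.66*t^2 - 2.18*t + 8.85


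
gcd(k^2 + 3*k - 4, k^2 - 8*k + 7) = k - 1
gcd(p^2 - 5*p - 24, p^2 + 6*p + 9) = p + 3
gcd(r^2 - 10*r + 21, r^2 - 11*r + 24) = r - 3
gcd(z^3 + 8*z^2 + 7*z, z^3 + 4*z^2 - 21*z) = z^2 + 7*z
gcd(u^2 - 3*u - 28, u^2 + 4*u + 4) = 1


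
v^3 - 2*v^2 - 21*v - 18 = (v - 6)*(v + 1)*(v + 3)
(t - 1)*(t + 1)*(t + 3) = t^3 + 3*t^2 - t - 3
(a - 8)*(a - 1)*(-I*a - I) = -I*a^3 + 8*I*a^2 + I*a - 8*I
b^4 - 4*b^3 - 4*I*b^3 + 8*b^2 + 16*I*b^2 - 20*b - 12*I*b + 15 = (b - 3)*(b - 1)*(b - 5*I)*(b + I)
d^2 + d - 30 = (d - 5)*(d + 6)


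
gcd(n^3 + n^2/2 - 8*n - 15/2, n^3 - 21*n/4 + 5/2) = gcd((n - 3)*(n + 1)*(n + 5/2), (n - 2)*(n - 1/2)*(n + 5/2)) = n + 5/2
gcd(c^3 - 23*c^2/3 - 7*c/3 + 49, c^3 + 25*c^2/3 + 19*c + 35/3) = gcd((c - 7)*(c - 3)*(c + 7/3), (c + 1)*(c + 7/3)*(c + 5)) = c + 7/3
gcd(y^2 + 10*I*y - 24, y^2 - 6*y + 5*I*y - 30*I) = 1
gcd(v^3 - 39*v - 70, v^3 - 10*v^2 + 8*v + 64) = v + 2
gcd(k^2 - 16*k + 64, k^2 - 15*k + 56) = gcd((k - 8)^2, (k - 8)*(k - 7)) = k - 8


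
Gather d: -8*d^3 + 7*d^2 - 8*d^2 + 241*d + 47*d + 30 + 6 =-8*d^3 - d^2 + 288*d + 36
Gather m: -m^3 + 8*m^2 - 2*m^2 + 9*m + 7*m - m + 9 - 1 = -m^3 + 6*m^2 + 15*m + 8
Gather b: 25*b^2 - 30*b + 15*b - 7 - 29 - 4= 25*b^2 - 15*b - 40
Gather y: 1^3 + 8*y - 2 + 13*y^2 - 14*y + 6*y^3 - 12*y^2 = 6*y^3 + y^2 - 6*y - 1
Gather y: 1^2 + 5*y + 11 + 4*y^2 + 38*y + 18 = 4*y^2 + 43*y + 30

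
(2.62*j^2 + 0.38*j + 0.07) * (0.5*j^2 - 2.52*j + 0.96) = 1.31*j^4 - 6.4124*j^3 + 1.5926*j^2 + 0.1884*j + 0.0672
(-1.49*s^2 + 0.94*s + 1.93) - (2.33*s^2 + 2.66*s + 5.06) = -3.82*s^2 - 1.72*s - 3.13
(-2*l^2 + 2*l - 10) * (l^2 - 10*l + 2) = -2*l^4 + 22*l^3 - 34*l^2 + 104*l - 20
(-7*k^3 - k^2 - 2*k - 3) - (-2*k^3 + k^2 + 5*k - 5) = -5*k^3 - 2*k^2 - 7*k + 2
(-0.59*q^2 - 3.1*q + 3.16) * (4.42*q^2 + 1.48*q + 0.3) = -2.6078*q^4 - 14.5752*q^3 + 9.2022*q^2 + 3.7468*q + 0.948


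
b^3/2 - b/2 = b*(b/2 + 1/2)*(b - 1)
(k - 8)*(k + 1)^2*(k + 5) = k^4 - k^3 - 45*k^2 - 83*k - 40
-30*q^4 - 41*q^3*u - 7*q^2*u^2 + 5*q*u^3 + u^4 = (-3*q + u)*(q + u)*(2*q + u)*(5*q + u)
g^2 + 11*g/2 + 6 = (g + 3/2)*(g + 4)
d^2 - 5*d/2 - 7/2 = (d - 7/2)*(d + 1)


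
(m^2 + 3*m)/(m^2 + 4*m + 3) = m/(m + 1)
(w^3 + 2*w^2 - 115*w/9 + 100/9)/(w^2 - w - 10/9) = (3*w^2 + 11*w - 20)/(3*w + 2)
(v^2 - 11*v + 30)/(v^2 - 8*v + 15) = (v - 6)/(v - 3)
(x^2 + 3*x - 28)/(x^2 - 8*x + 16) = (x + 7)/(x - 4)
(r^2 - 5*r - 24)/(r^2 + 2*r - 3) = (r - 8)/(r - 1)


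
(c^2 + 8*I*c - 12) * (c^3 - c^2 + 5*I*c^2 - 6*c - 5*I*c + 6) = c^5 - c^4 + 13*I*c^4 - 58*c^3 - 13*I*c^3 + 58*c^2 - 108*I*c^2 + 72*c + 108*I*c - 72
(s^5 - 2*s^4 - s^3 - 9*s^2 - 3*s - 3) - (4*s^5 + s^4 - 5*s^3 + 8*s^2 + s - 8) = -3*s^5 - 3*s^4 + 4*s^3 - 17*s^2 - 4*s + 5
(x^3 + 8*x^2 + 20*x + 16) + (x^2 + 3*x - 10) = x^3 + 9*x^2 + 23*x + 6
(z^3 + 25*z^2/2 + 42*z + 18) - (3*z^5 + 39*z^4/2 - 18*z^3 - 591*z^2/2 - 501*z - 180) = -3*z^5 - 39*z^4/2 + 19*z^3 + 308*z^2 + 543*z + 198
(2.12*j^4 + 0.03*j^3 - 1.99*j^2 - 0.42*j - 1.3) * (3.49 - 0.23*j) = -0.4876*j^5 + 7.3919*j^4 + 0.5624*j^3 - 6.8485*j^2 - 1.1668*j - 4.537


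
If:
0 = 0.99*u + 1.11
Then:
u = -1.12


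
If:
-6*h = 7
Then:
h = -7/6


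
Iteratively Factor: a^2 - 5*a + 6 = (a - 3)*(a - 2)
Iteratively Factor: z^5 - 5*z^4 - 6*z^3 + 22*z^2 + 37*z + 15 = (z - 3)*(z^4 - 2*z^3 - 12*z^2 - 14*z - 5) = (z - 3)*(z + 1)*(z^3 - 3*z^2 - 9*z - 5) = (z - 3)*(z + 1)^2*(z^2 - 4*z - 5) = (z - 5)*(z - 3)*(z + 1)^2*(z + 1)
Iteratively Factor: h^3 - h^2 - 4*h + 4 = (h - 2)*(h^2 + h - 2) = (h - 2)*(h + 2)*(h - 1)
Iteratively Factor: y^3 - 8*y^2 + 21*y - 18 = (y - 2)*(y^2 - 6*y + 9) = (y - 3)*(y - 2)*(y - 3)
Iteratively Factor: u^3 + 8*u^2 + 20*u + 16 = (u + 4)*(u^2 + 4*u + 4) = (u + 2)*(u + 4)*(u + 2)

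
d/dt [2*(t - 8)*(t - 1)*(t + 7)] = 6*t^2 - 8*t - 110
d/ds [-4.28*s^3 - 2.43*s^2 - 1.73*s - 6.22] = -12.84*s^2 - 4.86*s - 1.73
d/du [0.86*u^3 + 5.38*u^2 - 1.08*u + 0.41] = 2.58*u^2 + 10.76*u - 1.08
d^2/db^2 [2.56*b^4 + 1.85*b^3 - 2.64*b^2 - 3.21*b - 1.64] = 30.72*b^2 + 11.1*b - 5.28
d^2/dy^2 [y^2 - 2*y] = 2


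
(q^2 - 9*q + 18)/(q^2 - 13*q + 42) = (q - 3)/(q - 7)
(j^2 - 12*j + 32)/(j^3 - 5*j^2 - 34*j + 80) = (j - 4)/(j^2 + 3*j - 10)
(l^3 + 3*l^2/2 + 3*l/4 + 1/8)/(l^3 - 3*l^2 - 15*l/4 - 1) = (l + 1/2)/(l - 4)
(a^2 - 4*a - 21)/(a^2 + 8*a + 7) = (a^2 - 4*a - 21)/(a^2 + 8*a + 7)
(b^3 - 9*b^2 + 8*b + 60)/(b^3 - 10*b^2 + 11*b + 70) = (b - 6)/(b - 7)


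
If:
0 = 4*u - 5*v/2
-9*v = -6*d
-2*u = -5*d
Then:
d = 0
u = 0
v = 0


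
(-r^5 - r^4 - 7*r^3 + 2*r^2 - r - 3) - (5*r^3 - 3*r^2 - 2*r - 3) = -r^5 - r^4 - 12*r^3 + 5*r^2 + r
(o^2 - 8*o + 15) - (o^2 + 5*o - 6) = 21 - 13*o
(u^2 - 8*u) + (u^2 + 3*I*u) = 2*u^2 - 8*u + 3*I*u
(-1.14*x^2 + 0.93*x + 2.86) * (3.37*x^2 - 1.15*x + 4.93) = -3.8418*x^4 + 4.4451*x^3 + 2.9485*x^2 + 1.2959*x + 14.0998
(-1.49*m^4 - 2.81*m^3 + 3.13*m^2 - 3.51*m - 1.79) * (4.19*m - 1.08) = -6.2431*m^5 - 10.1647*m^4 + 16.1495*m^3 - 18.0873*m^2 - 3.7093*m + 1.9332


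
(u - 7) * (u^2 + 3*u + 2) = u^3 - 4*u^2 - 19*u - 14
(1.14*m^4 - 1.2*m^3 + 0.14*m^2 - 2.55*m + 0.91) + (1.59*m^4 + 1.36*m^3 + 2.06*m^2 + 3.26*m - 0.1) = 2.73*m^4 + 0.16*m^3 + 2.2*m^2 + 0.71*m + 0.81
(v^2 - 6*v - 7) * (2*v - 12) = 2*v^3 - 24*v^2 + 58*v + 84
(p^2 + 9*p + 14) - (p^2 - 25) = 9*p + 39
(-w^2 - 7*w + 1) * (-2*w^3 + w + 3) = 2*w^5 + 14*w^4 - 3*w^3 - 10*w^2 - 20*w + 3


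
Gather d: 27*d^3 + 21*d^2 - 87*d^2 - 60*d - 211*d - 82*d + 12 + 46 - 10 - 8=27*d^3 - 66*d^2 - 353*d + 40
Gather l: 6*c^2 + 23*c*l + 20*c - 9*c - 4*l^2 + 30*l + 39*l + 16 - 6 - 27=6*c^2 + 11*c - 4*l^2 + l*(23*c + 69) - 17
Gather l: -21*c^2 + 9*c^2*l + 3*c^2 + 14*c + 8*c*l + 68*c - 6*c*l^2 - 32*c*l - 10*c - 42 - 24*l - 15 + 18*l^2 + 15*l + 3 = -18*c^2 + 72*c + l^2*(18 - 6*c) + l*(9*c^2 - 24*c - 9) - 54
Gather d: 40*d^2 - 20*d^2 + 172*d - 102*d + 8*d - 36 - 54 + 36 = 20*d^2 + 78*d - 54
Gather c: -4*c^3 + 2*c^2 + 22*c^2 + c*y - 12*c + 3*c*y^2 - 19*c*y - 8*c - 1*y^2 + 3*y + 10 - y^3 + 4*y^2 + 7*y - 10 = -4*c^3 + 24*c^2 + c*(3*y^2 - 18*y - 20) - y^3 + 3*y^2 + 10*y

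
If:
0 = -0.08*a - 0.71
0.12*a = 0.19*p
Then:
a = -8.88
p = -5.61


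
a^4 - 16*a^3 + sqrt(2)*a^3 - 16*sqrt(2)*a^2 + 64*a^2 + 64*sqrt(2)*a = a*(a - 8)^2*(a + sqrt(2))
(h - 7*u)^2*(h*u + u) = h^3*u - 14*h^2*u^2 + h^2*u + 49*h*u^3 - 14*h*u^2 + 49*u^3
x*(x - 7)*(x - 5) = x^3 - 12*x^2 + 35*x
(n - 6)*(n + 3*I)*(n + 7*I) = n^3 - 6*n^2 + 10*I*n^2 - 21*n - 60*I*n + 126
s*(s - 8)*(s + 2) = s^3 - 6*s^2 - 16*s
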